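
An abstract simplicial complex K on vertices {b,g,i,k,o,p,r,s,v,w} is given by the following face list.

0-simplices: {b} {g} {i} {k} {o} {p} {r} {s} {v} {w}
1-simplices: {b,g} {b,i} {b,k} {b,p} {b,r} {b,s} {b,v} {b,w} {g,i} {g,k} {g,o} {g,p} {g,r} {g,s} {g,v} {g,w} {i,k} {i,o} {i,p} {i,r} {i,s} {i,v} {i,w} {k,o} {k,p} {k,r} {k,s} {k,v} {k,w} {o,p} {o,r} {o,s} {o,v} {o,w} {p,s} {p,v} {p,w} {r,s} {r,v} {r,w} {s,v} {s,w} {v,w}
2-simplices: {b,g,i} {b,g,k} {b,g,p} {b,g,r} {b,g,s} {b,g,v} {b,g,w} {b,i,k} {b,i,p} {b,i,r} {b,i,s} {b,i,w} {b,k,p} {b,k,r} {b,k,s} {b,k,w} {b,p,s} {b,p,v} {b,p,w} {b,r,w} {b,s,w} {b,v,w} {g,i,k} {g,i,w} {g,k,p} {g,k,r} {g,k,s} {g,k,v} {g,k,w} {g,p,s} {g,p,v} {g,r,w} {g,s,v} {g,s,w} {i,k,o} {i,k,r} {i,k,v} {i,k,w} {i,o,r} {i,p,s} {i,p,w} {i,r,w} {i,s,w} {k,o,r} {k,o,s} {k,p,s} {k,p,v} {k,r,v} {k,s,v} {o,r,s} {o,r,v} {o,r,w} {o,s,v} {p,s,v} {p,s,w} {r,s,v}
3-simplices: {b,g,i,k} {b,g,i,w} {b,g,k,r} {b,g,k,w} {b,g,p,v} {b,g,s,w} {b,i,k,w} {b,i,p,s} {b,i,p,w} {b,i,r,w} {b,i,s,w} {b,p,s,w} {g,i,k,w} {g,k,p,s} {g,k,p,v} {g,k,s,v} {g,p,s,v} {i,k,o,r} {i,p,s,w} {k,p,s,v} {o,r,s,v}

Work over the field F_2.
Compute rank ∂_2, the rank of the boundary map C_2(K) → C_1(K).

rank∂_2=32

n_0=10 n_1=43 n_2=56 n_3=21  [Z2]
∂1: piv[bg,bi,bk,bp,br,bs,bv,bw,go] rk=9  ker:gi,gk,gp,gr,gs,gv,gw,ik,io,ip,ir,is,iv,iw,ko,kp,kr,ks,kv,kw,op,or,os,ov,ow,ps,pv,pw,rs,rv,rw,sv,sw,vw
∂2: piv[bgi,bgk,bgp,bgr,bgs,bgv,bgw,bik,bip,bir,bis,biw,bkp,bkr,bks,bkw,bps,bpv,bpw,brw,bsw,bvw,gkv,gsv,iko,ikv,ior,kos,krv,ors,orv,orw] rk=32  ker:gik,giw,gkp,gkr,gks,gkw,gps,gpv,grw,gsw,ikr,ikw,ips,ipw,irw,isw,kor,kps,kpv,ksv,osv,psv,psw,rsv
∂3: piv[bgik,bgiw,bgkr,bgkw,bgpv,bgsw,bikw,bips,bipw,birw,bisw,bpsw,gkps,gkpv,gksv,gpsv,ikor,orsv] rk=18  ker:gikw,ipsw,kpsv
rk∂_2=32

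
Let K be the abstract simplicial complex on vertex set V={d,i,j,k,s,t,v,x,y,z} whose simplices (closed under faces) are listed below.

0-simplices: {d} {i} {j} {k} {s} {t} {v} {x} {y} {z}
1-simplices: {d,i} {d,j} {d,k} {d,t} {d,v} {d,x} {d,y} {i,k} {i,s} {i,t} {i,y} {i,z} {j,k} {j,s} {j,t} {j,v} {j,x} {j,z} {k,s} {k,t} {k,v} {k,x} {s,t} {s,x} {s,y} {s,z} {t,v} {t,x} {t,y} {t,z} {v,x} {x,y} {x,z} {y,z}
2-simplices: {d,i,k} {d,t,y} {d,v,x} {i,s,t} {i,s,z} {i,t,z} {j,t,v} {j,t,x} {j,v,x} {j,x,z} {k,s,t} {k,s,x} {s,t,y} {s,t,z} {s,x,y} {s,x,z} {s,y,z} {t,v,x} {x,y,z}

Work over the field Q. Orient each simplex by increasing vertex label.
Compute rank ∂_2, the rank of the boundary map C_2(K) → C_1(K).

n_0=10 n_1=34 n_2=19  [Q]
∂1: piv[di,dj,dk,dt,dv,dx,dy,is,iz] rk=9  ker:ik,it,iy,jk,js,jt,jv,jx,jz,ks,kt,kv,kx,st,sx,sy,sz,tv,tx,ty,tz,vx,xy,xz,yz
∂2: piv[dik,dty,dvx,ist,isz,itz,jtv,jtx,jvx,jxz,kst,ksx,sty,sxy,sxz,syz] rk=16  ker:stz,tvx,xyz
rk∂_2=16

rank∂_2=16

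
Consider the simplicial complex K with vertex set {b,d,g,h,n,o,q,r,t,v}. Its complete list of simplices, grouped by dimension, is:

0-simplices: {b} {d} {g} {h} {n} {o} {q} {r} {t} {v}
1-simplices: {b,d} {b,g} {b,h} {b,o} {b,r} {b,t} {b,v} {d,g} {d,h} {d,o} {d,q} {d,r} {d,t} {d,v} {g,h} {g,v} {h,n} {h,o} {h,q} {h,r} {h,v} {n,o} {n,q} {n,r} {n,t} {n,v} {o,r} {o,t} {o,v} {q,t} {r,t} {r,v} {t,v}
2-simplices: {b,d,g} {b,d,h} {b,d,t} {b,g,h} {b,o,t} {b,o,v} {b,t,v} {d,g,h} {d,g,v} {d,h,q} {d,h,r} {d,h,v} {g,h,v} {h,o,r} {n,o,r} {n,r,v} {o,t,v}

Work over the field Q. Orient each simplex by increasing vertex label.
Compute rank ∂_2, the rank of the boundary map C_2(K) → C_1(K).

rank∂_2=14

n_0=10 n_1=33 n_2=17  [Q]
∂1: piv[bd,bg,bh,bo,br,bt,bv,dq,hn] rk=9  ker:dg,dh,do,dr,dt,dv,gh,gv,ho,hq,hr,hv,no,nq,nr,nt,nv,or,ot,ov,qt,rt,rv,tv
∂2: piv[bdg,bdh,bdt,bgh,bot,bov,btv,dgv,dhq,dhr,dhv,hor,nor,nrv] rk=14  ker:dgh,ghv,otv
rk∂_2=14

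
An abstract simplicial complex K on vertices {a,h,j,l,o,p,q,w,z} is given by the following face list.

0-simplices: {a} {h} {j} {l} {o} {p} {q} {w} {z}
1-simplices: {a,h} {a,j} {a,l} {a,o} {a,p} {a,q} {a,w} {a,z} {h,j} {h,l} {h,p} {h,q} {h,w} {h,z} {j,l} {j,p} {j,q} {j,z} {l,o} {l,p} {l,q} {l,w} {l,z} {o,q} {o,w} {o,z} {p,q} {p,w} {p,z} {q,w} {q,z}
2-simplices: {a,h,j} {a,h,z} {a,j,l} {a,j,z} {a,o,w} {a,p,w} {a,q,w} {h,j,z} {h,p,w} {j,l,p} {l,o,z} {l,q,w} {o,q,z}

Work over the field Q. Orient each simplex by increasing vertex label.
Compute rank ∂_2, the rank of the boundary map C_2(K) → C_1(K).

rank∂_2=12

n_0=9 n_1=31 n_2=13  [Q]
∂1: piv[ah,aj,al,ao,ap,aq,aw,az] rk=8  ker:hj,hl,hp,hq,hw,hz,jl,jp,jq,jz,lo,lp,lq,lw,lz,oq,ow,oz,pq,pw,pz,qw,qz
∂2: piv[ahj,ahz,ajl,ajz,aow,apw,aqw,hpw,jlp,loz,lqw,oqz] rk=12  ker:hjz
rk∂_2=12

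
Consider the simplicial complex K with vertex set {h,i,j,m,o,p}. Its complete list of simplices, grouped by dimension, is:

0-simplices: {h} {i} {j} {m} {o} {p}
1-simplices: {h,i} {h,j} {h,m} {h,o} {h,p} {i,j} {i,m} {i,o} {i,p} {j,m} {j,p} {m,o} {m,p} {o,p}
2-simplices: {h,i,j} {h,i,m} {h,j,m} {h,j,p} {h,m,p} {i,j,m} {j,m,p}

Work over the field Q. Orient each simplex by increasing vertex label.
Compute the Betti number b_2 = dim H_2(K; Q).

b_2=2

n_0=6 n_1=14 n_2=7  [Q]
∂1: piv[hi,hj,hm,ho,hp] rk=5  ker:ij,im,io,ip,jm,jp,mo,mp,op
∂2: piv[hij,him,hjm,hjp,hmp] rk=5  ker:ijm,jmp
b_2=(7−5)−0=2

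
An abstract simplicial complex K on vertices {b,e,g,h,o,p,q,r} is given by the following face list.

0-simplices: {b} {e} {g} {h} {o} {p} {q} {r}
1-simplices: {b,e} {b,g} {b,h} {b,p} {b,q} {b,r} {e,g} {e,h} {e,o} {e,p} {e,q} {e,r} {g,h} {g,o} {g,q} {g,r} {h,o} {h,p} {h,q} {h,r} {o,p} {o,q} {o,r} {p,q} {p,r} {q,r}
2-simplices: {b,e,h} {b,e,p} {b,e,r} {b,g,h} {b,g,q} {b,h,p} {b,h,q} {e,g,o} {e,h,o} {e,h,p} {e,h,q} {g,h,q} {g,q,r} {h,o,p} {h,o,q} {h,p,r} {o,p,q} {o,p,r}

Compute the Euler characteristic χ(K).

n_0=8 n_1=26 n_2=18
χ=+8−26+18=0

χ(K)=0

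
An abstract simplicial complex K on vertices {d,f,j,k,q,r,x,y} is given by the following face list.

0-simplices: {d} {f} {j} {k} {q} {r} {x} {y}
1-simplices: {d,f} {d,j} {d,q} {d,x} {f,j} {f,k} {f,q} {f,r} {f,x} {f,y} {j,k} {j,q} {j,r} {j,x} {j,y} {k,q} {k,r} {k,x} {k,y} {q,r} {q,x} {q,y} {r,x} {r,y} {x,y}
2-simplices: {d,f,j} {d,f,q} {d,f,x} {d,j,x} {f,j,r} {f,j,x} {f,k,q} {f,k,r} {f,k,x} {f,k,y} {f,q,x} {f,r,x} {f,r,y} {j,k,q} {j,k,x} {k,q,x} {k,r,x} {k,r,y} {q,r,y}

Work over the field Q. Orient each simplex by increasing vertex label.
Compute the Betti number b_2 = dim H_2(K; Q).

n_0=8 n_1=25 n_2=19  [Q]
∂1: piv[df,dj,dq,dx,fk,fr,fy] rk=7  ker:fj,fq,fx,jk,jq,jr,jx,jy,kq,kr,kx,ky,qr,qx,qy,rx,ry,xy
∂2: piv[dfj,dfq,dfx,djx,fjr,fkq,fkr,fkx,fky,fqx,frx,fry,jkq,jkx,qry] rk=15  ker:fjx,kqx,krx,kry
b_2=(19−15)−0=4

b_2=4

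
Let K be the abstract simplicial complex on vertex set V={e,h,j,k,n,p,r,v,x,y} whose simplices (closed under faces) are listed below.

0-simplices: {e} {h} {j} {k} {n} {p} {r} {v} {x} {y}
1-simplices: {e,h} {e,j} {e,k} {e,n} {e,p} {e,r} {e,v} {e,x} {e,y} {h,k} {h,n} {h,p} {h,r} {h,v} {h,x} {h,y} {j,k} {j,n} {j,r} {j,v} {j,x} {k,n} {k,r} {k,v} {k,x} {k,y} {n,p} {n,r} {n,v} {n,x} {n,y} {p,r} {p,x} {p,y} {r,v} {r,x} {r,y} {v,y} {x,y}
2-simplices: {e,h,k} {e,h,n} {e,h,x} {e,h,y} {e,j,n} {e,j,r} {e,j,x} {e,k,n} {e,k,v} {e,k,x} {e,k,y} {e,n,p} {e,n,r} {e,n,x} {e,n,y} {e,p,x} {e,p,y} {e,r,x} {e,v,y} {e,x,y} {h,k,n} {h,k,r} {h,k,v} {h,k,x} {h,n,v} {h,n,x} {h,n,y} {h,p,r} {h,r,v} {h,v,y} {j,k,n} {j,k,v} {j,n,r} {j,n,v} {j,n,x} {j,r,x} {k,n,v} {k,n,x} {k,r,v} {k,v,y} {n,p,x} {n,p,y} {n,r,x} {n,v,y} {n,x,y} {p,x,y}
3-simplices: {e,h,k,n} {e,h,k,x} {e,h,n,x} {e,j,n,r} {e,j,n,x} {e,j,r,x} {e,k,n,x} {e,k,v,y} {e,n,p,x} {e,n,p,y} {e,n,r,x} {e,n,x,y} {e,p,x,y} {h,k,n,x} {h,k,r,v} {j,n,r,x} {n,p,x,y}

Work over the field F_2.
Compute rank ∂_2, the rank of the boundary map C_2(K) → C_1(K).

n_0=10 n_1=39 n_2=46 n_3=17  [Z2]
∂1: piv[eh,ej,ek,en,ep,er,ev,ex,ey] rk=9  ker:hk,hn,hp,hr,hv,hx,hy,jk,jn,jr,jv,jx,kn,kr,kv,kx,ky,np,nr,nv,nx,ny,pr,px,py,rv,rx,ry,vy,xy
∂2: piv[ehk,ehn,ehx,ehy,ejn,ejr,ejx,ekn,ekv,ekx,eky,enp,enr,enx,eny,epx,epy,erx,evy,exy,hkr,hkv,hnv,hpr,hrv,jkn,jkv] rk=27  ker:hkn,hkx,hnx,hny,hvy,jnr,jnv,jnx,jrx,knv,knx,krv,kvy,npx,npy,nrx,nvy,nxy,pxy
∂3: piv[ehkn,ehkx,ehnx,ejnr,ejnx,ejrx,eknx,ekvy,enpx,enpy,enrx,enxy,epxy,hkrv] rk=14  ker:hknx,jnrx,npxy
rk∂_2=27

rank∂_2=27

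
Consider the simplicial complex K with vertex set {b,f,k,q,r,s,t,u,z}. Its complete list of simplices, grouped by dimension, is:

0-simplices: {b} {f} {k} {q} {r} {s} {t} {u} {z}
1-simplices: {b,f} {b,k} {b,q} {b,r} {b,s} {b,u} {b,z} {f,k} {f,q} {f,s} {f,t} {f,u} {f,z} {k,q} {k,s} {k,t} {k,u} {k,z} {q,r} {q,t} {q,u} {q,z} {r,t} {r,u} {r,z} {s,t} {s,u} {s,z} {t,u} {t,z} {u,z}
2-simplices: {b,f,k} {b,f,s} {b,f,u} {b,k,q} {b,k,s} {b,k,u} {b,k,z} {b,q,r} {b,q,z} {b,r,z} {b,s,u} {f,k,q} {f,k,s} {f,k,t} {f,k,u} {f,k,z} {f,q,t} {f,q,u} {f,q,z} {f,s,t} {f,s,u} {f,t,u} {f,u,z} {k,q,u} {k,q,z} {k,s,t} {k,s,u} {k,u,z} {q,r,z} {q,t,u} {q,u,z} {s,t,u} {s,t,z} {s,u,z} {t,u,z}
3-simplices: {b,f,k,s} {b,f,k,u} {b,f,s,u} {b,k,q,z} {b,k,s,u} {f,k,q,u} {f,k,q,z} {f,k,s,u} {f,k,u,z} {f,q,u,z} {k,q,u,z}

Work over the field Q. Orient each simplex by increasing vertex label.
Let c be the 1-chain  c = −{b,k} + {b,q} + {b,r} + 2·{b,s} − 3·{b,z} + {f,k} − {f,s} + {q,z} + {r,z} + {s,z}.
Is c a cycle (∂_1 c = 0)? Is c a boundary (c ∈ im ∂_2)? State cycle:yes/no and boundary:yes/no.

n_0=9 n_1=31 n_2=35 n_3=11  [Q]
∂1: piv[bf,bk,bq,br,bs,bu,bz,ft] rk=8  ker:fk,fq,fs,fu,fz,kq,ks,kt,ku,kz,qr,qt,qu,qz,rt,ru,rz,st,su,sz,tu,tz,uz
∂2: piv[bfk,bfs,bfu,bkq,bks,bku,bkz,bqr,bqz,brz,bsu,fkq,fkt,fkz,fqt,fqu,fst,ftu,fuz,stz,suz] rk=21  ker:fks,fku,fqz,fsu,kqu,kqz,kst,ksu,kuz,qrz,qtu,quz,stu,tuz
∂3: piv[bfks,bfku,bfsu,bkqz,bksu,fkqu,fkqz,fkuz,fquz] rk=9  ker:fksu,kquz
∂1c = 0
c vs im∂2: reduces to 0 ⇒ boundary

cycle:yes boundary:yes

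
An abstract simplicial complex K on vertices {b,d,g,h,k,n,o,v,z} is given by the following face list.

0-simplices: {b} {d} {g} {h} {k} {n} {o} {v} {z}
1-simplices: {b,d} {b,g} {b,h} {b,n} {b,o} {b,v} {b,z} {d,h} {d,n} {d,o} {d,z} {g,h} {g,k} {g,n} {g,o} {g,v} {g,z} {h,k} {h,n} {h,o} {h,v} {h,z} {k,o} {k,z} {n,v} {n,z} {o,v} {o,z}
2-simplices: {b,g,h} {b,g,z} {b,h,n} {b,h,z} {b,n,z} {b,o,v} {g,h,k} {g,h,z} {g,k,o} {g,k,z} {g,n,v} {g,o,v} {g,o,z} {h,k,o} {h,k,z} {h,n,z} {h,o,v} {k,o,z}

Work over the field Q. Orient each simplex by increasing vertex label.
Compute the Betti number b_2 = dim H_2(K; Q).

n_0=9 n_1=28 n_2=18  [Q]
∂1: piv[bd,bg,bh,bn,bo,bv,bz,gk] rk=8  ker:dh,dn,do,dz,gh,gn,go,gv,gz,hk,hn,ho,hv,hz,ko,kz,nv,nz,ov,oz
∂2: piv[bgh,bgz,bhn,bhz,bnz,bov,ghk,gko,gkz,gnv,gov,goz,hko,hov] rk=14  ker:ghz,hkz,hnz,koz
b_2=(18−14)−0=4

b_2=4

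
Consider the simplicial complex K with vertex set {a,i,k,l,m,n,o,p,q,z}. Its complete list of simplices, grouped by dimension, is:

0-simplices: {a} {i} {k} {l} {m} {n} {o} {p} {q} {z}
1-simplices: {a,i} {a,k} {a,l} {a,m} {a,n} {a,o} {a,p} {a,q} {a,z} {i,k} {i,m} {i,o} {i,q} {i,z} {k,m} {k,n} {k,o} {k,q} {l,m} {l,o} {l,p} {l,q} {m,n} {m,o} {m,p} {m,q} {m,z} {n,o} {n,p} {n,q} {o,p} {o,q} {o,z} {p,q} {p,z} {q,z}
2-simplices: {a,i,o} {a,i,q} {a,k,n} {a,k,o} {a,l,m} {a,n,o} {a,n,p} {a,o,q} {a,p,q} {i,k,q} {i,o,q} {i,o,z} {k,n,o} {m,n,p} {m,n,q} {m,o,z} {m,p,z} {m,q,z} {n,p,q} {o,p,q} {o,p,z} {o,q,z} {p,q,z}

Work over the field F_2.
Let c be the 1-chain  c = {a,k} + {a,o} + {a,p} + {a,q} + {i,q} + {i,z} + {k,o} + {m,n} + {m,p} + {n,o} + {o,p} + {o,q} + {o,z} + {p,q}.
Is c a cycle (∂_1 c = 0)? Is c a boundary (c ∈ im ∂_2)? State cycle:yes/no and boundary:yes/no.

n_0=10 n_1=36 n_2=23  [Z2]
∂1: piv[ai,ak,al,am,an,ao,ap,aq,az] rk=9  ker:ik,im,io,iq,iz,km,kn,ko,kq,lm,lo,lp,lq,mn,mo,mp,mq,mz,no,np,nq,op,oq,oz,pq,pz,qz
∂2: piv[aio,aiq,akn,ako,alm,ano,anp,aoq,apq,ikq,ioz,mnp,mnq,moz,mpz,mqz,npq,opq,opz] rk=19  ker:ioq,kno,oqz,pqz
∂1c = 0
c vs im∂2: reduces to 0 ⇒ boundary

cycle:yes boundary:yes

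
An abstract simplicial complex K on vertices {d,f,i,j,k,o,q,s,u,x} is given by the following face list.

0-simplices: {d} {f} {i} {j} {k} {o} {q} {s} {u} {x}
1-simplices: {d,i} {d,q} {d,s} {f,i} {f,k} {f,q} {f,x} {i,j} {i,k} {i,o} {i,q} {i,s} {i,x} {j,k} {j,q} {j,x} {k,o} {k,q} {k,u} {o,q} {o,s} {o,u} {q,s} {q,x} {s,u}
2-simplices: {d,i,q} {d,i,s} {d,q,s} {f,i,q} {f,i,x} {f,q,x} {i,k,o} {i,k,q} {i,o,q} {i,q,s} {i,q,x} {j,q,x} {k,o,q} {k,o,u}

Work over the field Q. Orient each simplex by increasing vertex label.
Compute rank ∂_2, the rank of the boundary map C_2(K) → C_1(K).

n_0=10 n_1=25 n_2=14  [Q]
∂1: piv[di,dq,ds,fi,fk,fx,ij,io,ku] rk=9  ker:fq,ik,iq,is,ix,jk,jq,jx,ko,kq,oq,os,ou,qs,qx,su
∂2: piv[diq,dis,dqs,fiq,fix,fqx,iko,ikq,ioq,jqx,kou] rk=11  ker:iqs,iqx,koq
rk∂_2=11

rank∂_2=11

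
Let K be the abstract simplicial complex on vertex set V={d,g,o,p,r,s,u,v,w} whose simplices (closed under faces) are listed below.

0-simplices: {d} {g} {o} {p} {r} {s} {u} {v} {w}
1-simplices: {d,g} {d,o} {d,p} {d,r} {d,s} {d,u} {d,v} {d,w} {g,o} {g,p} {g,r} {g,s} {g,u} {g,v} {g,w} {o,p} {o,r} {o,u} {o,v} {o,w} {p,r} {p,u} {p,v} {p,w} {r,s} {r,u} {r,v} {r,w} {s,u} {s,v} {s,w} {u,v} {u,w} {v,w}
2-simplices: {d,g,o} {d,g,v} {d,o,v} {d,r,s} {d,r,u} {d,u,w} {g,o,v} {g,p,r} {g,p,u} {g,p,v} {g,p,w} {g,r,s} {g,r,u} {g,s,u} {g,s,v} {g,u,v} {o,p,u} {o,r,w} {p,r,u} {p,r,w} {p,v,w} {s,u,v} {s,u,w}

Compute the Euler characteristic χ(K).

n_0=9 n_1=34 n_2=23
χ=+9−34+23=-2

χ(K)=-2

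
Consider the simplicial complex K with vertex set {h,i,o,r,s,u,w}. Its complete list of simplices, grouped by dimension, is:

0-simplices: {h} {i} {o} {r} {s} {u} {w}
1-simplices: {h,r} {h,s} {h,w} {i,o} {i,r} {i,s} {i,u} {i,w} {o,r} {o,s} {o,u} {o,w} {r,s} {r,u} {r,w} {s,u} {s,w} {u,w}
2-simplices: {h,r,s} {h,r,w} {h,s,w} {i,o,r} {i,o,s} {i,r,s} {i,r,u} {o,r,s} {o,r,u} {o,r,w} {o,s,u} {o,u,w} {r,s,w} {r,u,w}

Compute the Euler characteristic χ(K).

χ(K)=3

n_0=7 n_1=18 n_2=14
χ=+7−18+14=3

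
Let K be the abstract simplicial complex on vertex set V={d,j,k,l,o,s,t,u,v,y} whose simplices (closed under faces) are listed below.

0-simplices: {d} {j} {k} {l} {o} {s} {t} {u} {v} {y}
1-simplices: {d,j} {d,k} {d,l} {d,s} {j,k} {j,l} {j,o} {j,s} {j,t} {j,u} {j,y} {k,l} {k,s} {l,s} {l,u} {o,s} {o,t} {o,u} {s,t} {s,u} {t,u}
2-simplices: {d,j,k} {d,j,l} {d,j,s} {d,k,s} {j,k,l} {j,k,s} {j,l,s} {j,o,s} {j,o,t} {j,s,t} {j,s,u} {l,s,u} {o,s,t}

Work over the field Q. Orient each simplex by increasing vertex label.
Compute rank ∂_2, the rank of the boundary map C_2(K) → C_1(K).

n_0=10 n_1=21 n_2=13  [Q]
∂1: piv[dj,dk,dl,ds,jo,jt,ju,jy] rk=8  ker:jk,jl,js,kl,ks,ls,lu,os,ot,ou,st,su,tu
∂2: piv[djk,djl,djs,dks,jkl,jls,jos,jot,jst,jsu,lsu] rk=11  ker:jks,ost
rk∂_2=11

rank∂_2=11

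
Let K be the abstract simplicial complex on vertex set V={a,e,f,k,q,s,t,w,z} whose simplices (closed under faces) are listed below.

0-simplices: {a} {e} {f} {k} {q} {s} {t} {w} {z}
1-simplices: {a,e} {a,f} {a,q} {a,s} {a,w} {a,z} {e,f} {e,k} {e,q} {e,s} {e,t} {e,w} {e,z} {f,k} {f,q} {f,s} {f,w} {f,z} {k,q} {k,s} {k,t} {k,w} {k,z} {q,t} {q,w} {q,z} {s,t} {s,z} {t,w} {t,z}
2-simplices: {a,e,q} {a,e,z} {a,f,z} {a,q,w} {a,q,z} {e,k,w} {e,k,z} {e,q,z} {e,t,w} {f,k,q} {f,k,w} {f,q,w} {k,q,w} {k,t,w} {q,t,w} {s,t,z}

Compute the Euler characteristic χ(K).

χ(K)=-5

n_0=9 n_1=30 n_2=16
χ=+9−30+16=-5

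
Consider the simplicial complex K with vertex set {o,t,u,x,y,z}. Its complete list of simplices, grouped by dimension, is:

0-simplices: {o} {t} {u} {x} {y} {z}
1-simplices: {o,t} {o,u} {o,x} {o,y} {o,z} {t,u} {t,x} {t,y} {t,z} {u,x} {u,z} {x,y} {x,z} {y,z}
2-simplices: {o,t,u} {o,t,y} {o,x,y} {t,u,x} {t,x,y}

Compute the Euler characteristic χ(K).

χ(K)=-3

n_0=6 n_1=14 n_2=5
χ=+6−14+5=-3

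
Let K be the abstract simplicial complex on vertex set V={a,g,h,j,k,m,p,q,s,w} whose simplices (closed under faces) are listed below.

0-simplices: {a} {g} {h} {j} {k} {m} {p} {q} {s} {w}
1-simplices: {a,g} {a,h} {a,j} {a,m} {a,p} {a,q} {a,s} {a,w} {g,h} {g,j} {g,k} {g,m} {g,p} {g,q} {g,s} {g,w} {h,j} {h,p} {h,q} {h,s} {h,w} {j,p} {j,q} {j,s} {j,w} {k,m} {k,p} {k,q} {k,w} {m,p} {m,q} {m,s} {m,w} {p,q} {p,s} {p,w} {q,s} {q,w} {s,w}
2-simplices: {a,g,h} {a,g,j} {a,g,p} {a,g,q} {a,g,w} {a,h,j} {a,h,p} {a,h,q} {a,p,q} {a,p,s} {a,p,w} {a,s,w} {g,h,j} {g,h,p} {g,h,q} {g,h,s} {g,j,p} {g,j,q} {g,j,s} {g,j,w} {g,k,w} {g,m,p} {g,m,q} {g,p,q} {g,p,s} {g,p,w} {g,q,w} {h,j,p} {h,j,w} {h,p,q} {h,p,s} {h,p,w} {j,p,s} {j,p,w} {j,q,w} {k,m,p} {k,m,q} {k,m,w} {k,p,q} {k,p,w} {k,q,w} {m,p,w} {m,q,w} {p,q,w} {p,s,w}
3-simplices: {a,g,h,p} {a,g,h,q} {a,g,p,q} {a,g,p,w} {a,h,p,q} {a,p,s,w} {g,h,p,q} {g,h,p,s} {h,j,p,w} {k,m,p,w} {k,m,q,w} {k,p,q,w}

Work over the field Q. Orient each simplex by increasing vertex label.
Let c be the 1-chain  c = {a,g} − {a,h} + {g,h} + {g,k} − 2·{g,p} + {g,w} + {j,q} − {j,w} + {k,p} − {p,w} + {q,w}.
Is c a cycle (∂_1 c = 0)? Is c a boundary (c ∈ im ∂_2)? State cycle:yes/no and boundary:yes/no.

n_0=10 n_1=39 n_2=45 n_3=12  [Q]
∂1: piv[ag,ah,aj,am,ap,aq,as,aw,gk] rk=9  ker:gh,gj,gm,gp,gq,gs,gw,hj,hp,hq,hs,hw,jp,jq,js,jw,km,kp,kq,kw,mp,mq,ms,mw,pq,ps,pw,qs,qw,sw
∂2: piv[agh,agj,agp,agq,agw,ahj,ahp,ahq,apq,aps,apw,asw,ghs,gjp,gjq,gjs,gjw,gkw,gmp,gmq,gps,gqw,hjw,kmp,kmq,kmw,kpw] rk=27  ker:ghj,ghp,ghq,gpq,gpw,hjp,hpq,hps,hpw,jps,jpw,jqw,kpq,kqw,mpw,mqw,pqw,psw
∂3: piv[aghp,aghq,agpq,agpw,ahpq,apsw,ghps,hjpw,kmpw,kmqw,kpqw] rk=11  ker:ghpq
∂1c = 0
c vs im∂2: reduces to 0 ⇒ boundary

cycle:yes boundary:yes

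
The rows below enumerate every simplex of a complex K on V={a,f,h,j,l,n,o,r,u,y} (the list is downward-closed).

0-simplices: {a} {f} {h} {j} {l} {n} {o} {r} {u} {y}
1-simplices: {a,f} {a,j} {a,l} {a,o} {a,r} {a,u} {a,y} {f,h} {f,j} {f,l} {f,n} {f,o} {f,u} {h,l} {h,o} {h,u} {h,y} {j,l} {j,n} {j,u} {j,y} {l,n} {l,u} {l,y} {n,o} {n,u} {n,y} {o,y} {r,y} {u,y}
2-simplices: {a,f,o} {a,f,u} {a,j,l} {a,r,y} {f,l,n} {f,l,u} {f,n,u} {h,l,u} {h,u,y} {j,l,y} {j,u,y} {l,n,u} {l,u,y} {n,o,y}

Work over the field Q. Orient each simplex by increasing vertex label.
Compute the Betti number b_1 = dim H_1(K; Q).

n_0=10 n_1=30 n_2=14  [Q]
∂1: piv[af,aj,al,ao,ar,au,ay,fh,fn] rk=9  ker:fj,fl,fo,fu,hl,ho,hu,hy,jl,jn,ju,jy,ln,lu,ly,no,nu,ny,oy,ry,uy
∂2: piv[afo,afu,ajl,ary,fln,flu,fnu,hlu,huy,jly,juy,luy,noy] rk=13  ker:lnu
b_1=(30−9)−13=8

b_1=8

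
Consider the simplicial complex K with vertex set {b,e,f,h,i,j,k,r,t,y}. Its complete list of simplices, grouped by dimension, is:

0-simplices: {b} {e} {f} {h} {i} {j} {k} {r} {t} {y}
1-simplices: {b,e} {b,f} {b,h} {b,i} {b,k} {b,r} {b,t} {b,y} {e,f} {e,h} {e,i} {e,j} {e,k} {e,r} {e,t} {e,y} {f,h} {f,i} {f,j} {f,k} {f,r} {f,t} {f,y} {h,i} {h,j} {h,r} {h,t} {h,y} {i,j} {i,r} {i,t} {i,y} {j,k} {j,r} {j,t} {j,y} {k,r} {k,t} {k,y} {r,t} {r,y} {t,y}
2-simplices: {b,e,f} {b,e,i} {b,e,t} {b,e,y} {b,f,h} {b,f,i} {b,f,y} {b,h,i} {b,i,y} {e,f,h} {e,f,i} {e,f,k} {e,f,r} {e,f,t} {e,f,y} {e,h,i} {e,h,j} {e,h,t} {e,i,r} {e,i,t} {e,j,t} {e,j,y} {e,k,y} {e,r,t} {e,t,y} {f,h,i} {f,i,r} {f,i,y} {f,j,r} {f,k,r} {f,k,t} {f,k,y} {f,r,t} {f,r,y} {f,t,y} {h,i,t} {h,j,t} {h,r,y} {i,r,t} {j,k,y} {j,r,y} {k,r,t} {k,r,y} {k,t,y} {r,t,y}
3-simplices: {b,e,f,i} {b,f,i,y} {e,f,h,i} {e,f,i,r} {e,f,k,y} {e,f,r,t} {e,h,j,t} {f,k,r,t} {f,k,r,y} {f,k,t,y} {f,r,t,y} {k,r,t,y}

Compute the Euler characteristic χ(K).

n_0=10 n_1=42 n_2=45 n_3=12
χ=+10−42+45−12=1

χ(K)=1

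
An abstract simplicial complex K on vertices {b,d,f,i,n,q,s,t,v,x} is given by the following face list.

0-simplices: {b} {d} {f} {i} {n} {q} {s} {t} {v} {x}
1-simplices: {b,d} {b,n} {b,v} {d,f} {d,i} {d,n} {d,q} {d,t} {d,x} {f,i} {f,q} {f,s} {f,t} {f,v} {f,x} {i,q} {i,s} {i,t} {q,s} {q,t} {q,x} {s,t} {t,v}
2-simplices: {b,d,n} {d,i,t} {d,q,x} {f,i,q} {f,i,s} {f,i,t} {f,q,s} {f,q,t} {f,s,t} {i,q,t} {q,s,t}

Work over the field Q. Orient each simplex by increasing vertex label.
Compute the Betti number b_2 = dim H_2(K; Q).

n_0=10 n_1=23 n_2=11  [Q]
∂1: piv[bd,bn,bv,df,di,dq,dt,dx,fs] rk=9  ker:dn,fi,fq,ft,fv,fx,iq,is,it,qs,qt,qx,st,tv
∂2: piv[bdn,dit,dqx,fiq,fis,fit,fqs,fqt,fst] rk=9  ker:iqt,qst
b_2=(11−9)−0=2

b_2=2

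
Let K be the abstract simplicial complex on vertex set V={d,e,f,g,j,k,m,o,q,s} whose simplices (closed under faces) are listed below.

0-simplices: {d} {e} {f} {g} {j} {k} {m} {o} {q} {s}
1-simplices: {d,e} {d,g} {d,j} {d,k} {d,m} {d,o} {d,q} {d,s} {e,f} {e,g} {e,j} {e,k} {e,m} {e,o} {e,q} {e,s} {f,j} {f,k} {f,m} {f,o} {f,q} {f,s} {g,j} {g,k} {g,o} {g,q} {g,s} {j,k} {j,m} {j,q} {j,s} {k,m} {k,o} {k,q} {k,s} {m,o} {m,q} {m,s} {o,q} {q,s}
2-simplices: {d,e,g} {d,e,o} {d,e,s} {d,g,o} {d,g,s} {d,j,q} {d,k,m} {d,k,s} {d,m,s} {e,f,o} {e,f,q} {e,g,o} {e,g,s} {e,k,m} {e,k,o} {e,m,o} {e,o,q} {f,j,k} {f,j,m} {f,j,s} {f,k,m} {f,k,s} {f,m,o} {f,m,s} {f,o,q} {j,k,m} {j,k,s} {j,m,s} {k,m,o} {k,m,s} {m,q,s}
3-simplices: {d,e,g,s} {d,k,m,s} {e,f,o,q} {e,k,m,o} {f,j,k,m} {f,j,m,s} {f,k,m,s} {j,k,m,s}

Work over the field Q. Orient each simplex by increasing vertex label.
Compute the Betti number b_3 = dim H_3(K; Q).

n_0=10 n_1=40 n_2=31 n_3=8  [Q]
∂1: piv[de,dg,dj,dk,dm,do,dq,ds,ef] rk=9  ker:eg,ej,ek,em,eo,eq,es,fj,fk,fm,fo,fq,fs,gj,gk,go,gq,gs,jk,jm,jq,js,km,ko,kq,ks,mo,mq,ms,oq,qs
∂2: piv[deg,deo,des,dgo,dgs,djq,dkm,dks,dms,efo,efq,ekm,eko,emo,eoq,fjk,fjm,fjs,fkm,fks,fmo,mqs] rk=22  ker:ego,egs,fms,foq,jkm,jks,jms,kmo,kms
∂3: piv[degs,dkms,efoq,ekmo,fjkm,fjms,fkms,jkms] rk=8
b_3=(8−8)−0=0

b_3=0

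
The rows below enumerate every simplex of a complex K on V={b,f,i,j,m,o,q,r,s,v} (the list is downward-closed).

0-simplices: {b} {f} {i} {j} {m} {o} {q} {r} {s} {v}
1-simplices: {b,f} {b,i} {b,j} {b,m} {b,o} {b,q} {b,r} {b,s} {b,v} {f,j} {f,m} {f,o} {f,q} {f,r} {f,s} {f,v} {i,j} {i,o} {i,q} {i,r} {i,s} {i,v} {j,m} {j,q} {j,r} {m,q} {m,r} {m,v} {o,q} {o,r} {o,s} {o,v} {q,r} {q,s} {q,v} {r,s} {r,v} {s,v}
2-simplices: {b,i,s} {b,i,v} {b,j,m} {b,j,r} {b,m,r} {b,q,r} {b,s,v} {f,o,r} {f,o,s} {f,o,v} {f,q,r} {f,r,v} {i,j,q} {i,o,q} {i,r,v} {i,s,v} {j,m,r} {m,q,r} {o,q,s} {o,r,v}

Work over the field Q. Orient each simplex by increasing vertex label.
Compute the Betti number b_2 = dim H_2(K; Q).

b_2=3

n_0=10 n_1=38 n_2=20  [Q]
∂1: piv[bf,bi,bj,bm,bo,bq,br,bs,bv] rk=9  ker:fj,fm,fo,fq,fr,fs,fv,ij,io,iq,ir,is,iv,jm,jq,jr,mq,mr,mv,oq,or,os,ov,qr,qs,qv,rs,rv,sv
∂2: piv[bis,biv,bjm,bjr,bmr,bqr,bsv,for,fos,fov,fqr,frv,ijq,ioq,irv,mqr,oqs] rk=17  ker:isv,jmr,orv
b_2=(20−17)−0=3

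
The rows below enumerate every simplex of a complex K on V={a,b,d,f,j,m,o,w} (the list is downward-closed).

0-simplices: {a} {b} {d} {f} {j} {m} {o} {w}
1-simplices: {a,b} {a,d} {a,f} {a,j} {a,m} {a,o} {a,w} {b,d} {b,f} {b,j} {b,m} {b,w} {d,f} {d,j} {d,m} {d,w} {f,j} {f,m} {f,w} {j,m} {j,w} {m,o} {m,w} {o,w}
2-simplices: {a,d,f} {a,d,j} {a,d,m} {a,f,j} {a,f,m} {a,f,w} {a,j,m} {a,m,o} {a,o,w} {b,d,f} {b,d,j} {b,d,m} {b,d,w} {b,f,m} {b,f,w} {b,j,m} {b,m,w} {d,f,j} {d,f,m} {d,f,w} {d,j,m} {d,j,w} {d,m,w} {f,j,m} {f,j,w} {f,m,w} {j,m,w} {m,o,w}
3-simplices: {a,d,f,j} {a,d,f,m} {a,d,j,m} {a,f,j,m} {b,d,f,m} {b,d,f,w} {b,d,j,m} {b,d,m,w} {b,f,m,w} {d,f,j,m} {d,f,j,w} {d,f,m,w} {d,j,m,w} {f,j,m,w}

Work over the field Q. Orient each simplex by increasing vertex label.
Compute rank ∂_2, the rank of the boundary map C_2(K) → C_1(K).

rank∂_2=16

n_0=8 n_1=24 n_2=28 n_3=14  [Q]
∂1: piv[ab,ad,af,aj,am,ao,aw] rk=7  ker:bd,bf,bj,bm,bw,df,dj,dm,dw,fj,fm,fw,jm,jw,mo,mw,ow
∂2: piv[adf,adj,adm,afj,afm,afw,ajm,amo,aow,bdf,bdj,bdm,bdw,bfw,bmw,djw] rk=16  ker:bfm,bjm,dfj,dfm,dfw,djm,dmw,fjm,fjw,fmw,jmw,mow
∂3: piv[adfj,adfm,adjm,afjm,bdfm,bdfw,bdjm,bdmw,bfmw,dfjw,djmw] rk=11  ker:dfjm,dfmw,fjmw
rk∂_2=16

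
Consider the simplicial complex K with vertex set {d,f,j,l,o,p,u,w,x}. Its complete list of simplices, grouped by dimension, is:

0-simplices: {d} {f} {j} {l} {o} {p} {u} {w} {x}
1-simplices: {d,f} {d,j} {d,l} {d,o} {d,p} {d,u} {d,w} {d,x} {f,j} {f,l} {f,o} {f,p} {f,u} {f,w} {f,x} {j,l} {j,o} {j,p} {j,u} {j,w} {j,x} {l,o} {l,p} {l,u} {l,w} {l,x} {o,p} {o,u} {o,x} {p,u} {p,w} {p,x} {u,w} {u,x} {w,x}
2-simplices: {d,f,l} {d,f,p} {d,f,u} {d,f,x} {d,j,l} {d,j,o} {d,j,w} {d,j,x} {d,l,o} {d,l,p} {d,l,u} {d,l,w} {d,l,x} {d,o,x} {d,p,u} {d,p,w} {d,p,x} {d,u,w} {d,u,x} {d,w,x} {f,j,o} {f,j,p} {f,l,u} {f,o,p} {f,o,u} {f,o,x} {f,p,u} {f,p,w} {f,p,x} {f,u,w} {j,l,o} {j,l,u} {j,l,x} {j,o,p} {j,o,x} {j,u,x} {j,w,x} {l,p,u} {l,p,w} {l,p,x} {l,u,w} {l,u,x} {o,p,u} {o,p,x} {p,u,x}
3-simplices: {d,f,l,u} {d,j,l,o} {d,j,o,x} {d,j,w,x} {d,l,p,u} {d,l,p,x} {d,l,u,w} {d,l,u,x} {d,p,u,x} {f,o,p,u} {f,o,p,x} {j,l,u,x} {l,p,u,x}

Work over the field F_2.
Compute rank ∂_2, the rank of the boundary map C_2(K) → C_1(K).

rank∂_2=27

n_0=9 n_1=35 n_2=45 n_3=13  [Z2]
∂1: piv[df,dj,dl,do,dp,du,dw,dx] rk=8  ker:fj,fl,fo,fp,fu,fw,fx,jl,jo,jp,ju,jw,jx,lo,lp,lu,lw,lx,op,ou,ox,pu,pw,px,uw,ux,wx
∂2: piv[dfl,dfp,dfu,dfx,djl,djo,djw,djx,dlo,dlp,dlu,dlw,dlx,dox,dpu,dpw,dpx,duw,dux,dwx,fjo,fjp,fop,fou,fox,fpw,jlu] rk=27  ker:flu,fpu,fpx,fuw,jlo,jlx,jop,jox,jux,jwx,lpu,lpw,lpx,luw,lux,opu,opx,pux
∂3: piv[dflu,djlo,djox,djwx,dlpu,dlpx,dluw,dlux,dpux,fopu,fopx,jlux] rk=12  ker:lpux
rk∂_2=27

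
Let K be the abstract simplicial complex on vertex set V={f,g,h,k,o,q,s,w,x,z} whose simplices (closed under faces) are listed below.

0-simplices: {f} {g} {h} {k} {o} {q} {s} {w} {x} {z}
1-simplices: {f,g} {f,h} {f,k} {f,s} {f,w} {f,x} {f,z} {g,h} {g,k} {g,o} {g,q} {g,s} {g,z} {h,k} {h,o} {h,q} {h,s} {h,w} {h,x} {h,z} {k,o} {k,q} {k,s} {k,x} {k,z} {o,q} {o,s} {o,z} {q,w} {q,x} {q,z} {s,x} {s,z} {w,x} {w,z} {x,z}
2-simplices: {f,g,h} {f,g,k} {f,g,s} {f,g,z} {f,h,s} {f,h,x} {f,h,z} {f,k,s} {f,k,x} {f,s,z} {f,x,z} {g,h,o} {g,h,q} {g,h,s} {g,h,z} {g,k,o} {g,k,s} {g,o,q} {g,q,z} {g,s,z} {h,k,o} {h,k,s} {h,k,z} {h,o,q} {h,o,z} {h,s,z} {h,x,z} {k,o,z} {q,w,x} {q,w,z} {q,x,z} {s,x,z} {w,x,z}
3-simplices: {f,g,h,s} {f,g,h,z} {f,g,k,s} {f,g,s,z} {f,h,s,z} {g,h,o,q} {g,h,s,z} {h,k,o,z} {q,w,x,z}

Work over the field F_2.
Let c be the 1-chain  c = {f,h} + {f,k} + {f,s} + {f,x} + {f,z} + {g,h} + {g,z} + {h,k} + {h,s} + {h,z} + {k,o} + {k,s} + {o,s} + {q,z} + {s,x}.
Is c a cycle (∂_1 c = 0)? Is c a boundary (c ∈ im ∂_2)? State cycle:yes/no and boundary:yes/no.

cycle:no boundary:no

n_0=10 n_1=36 n_2=33 n_3=9  [Z2]
∂1: piv[fg,fh,fk,fs,fw,fx,fz,go,gq] rk=9  ker:gh,gk,gs,gz,hk,ho,hq,hs,hw,hx,hz,ko,kq,ks,kx,kz,oq,os,oz,qw,qx,qz,sx,sz,wx,wz,xz
∂2: piv[fgh,fgk,fgs,fgz,fhs,fhx,fhz,fks,fkx,fsz,fxz,gho,ghq,gko,goq,gqz,hko,hkz,hoz,qwx,qwz,qxz,sxz] rk=23  ker:ghs,ghz,gks,gsz,hks,hoq,hsz,hxz,koz,wxz
∂3: piv[fghs,fghz,fgks,fgsz,fhsz,ghoq,hkoz,qwxz] rk=8  ker:ghsz
∂1c = {f} + {h} + {q} + {s}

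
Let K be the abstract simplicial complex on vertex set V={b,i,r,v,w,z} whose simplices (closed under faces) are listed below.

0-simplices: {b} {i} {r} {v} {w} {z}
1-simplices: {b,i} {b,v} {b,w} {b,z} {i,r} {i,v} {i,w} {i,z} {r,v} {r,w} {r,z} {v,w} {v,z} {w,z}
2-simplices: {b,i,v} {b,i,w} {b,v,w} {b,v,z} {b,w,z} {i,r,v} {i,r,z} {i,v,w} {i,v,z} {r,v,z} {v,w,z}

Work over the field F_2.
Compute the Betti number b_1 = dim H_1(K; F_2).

b_1=1

n_0=6 n_1=14 n_2=11  [Z2]
∂1: piv[bi,bv,bw,bz,ir] rk=5  ker:iv,iw,iz,rv,rw,rz,vw,vz,wz
∂2: piv[biv,biw,bvw,bvz,bwz,irv,irz,ivz] rk=8  ker:ivw,rvz,vwz
b_1=(14−5)−8=1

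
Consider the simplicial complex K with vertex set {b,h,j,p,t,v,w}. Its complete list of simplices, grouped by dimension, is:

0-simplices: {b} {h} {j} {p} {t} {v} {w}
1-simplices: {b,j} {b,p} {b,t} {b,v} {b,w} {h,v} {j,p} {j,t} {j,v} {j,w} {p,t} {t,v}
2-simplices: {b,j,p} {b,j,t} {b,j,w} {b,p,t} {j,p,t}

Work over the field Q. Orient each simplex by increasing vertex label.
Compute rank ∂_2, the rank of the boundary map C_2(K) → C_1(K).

rank∂_2=4

n_0=7 n_1=12 n_2=5  [Q]
∂1: piv[bj,bp,bt,bv,bw,hv] rk=6  ker:jp,jt,jv,jw,pt,tv
∂2: piv[bjp,bjt,bjw,bpt] rk=4  ker:jpt
rk∂_2=4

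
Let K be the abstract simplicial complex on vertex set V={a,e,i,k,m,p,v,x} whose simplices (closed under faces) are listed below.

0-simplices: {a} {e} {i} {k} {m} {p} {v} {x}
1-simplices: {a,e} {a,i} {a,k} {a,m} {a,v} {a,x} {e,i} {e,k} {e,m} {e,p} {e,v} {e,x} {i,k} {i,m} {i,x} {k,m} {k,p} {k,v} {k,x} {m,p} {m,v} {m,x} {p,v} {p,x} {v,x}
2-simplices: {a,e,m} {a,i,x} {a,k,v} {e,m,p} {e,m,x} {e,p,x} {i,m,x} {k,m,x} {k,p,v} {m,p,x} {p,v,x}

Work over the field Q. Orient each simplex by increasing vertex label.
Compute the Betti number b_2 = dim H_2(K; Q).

b_2=1

n_0=8 n_1=25 n_2=11  [Q]
∂1: piv[ae,ai,ak,am,av,ax,ep] rk=7  ker:ei,ek,em,ev,ex,ik,im,ix,km,kp,kv,kx,mp,mv,mx,pv,px,vx
∂2: piv[aem,aix,akv,emp,emx,epx,imx,kmx,kpv,pvx] rk=10  ker:mpx
b_2=(11−10)−0=1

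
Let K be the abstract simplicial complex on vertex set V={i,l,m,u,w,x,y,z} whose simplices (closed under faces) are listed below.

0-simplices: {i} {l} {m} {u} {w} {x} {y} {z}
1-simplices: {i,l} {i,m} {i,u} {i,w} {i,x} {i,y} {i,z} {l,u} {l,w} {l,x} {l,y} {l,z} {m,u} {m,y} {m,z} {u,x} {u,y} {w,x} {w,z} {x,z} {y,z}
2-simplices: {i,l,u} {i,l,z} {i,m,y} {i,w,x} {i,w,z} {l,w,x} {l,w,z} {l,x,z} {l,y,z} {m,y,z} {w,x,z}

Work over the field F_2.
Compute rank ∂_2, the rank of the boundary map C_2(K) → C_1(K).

n_0=8 n_1=21 n_2=11  [Z2]
∂1: piv[il,im,iu,iw,ix,iy,iz] rk=7  ker:lu,lw,lx,ly,lz,mu,my,mz,ux,uy,wx,wz,xz,yz
∂2: piv[ilu,ilz,imy,iwx,iwz,lwx,lwz,lxz,lyz,myz] rk=10  ker:wxz
rk∂_2=10

rank∂_2=10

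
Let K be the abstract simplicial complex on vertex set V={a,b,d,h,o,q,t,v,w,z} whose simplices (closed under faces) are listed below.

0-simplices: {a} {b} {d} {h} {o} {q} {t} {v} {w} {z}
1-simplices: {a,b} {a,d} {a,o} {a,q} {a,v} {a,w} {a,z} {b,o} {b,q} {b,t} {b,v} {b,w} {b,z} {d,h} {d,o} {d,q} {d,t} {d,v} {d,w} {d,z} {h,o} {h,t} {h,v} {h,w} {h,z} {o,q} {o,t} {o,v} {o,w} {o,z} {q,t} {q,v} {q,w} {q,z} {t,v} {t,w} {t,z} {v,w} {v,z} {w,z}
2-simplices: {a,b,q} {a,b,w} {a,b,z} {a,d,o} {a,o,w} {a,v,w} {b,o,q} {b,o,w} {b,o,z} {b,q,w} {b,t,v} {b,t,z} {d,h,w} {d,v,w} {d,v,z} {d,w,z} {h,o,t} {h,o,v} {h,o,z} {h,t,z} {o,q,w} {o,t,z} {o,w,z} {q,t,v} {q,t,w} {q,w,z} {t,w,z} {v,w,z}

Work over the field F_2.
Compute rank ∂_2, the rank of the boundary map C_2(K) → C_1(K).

rank∂_2=25

n_0=10 n_1=40 n_2=28  [Z2]
∂1: piv[ab,ad,ao,aq,av,aw,az,bt,dh] rk=9  ker:bo,bq,bv,bw,bz,do,dq,dt,dv,dw,dz,ho,ht,hv,hw,hz,oq,ot,ov,ow,oz,qt,qv,qw,qz,tv,tw,tz,vw,vz,wz
∂2: piv[abq,abw,abz,ado,aow,avw,boq,bow,boz,bqw,btv,btz,dhw,dvw,dvz,dwz,hot,hov,hoz,htz,owz,qtv,qtw,qwz,twz] rk=25  ker:oqw,otz,vwz
rk∂_2=25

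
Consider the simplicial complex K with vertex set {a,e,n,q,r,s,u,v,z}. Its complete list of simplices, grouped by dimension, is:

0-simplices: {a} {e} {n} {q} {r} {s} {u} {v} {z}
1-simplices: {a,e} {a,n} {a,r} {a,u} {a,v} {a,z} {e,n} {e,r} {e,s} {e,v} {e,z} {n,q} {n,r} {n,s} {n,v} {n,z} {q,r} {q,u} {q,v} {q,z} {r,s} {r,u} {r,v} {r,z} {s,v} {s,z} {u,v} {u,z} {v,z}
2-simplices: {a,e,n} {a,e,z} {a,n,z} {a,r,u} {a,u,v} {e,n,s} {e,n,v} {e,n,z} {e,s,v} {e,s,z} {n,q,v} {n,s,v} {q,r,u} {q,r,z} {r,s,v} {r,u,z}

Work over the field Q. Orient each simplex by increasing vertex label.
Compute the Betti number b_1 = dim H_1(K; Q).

n_0=9 n_1=29 n_2=16  [Q]
∂1: piv[ae,an,ar,au,av,az,es,nq] rk=8  ker:en,er,ev,ez,nr,ns,nv,nz,qr,qu,qv,qz,rs,ru,rv,rz,sv,sz,uv,uz,vz
∂2: piv[aen,aez,anz,aru,auv,ens,env,esv,esz,nqv,qru,qrz,rsv,ruz] rk=14  ker:enz,nsv
b_1=(29−8)−14=7

b_1=7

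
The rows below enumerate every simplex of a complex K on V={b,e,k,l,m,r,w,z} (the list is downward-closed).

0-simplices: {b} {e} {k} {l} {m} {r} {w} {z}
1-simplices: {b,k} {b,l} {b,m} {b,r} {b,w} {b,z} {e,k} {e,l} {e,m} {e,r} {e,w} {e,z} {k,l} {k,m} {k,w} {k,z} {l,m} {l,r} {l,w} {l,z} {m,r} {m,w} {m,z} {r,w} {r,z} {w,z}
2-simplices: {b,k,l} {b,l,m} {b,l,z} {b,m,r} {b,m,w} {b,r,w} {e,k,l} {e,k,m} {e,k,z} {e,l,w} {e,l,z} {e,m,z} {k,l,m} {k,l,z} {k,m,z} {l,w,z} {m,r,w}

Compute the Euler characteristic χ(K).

n_0=8 n_1=26 n_2=17
χ=+8−26+17=-1

χ(K)=-1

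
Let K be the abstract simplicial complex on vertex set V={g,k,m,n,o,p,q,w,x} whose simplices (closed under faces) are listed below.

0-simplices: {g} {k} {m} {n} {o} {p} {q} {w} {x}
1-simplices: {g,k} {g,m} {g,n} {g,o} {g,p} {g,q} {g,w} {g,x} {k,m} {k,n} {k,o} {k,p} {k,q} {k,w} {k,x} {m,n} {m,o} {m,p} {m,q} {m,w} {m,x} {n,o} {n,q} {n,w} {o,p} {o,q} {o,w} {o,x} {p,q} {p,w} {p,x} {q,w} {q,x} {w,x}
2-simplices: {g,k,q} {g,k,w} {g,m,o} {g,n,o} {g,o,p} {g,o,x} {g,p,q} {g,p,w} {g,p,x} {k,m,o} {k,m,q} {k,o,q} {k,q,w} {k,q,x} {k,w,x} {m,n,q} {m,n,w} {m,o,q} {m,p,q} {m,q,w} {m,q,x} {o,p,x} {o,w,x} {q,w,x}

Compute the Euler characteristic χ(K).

n_0=9 n_1=34 n_2=24
χ=+9−34+24=-1

χ(K)=-1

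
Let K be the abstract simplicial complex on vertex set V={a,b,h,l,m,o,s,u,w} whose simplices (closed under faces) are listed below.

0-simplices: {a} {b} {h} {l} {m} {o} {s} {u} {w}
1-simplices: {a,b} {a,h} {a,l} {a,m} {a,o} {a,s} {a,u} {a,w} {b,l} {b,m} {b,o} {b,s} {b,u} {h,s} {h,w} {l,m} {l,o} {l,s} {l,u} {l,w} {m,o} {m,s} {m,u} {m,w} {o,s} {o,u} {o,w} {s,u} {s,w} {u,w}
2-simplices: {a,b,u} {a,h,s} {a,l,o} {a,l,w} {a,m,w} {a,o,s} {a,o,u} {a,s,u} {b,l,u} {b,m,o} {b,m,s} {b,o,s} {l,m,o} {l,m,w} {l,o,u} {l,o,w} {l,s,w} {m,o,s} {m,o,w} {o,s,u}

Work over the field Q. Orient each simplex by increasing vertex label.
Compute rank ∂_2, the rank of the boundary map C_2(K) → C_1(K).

n_0=9 n_1=30 n_2=20  [Q]
∂1: piv[ab,ah,al,am,ao,as,au,aw] rk=8  ker:bl,bm,bo,bs,bu,hs,hw,lm,lo,ls,lu,lw,mo,ms,mu,mw,os,ou,ow,su,sw,uw
∂2: piv[abu,ahs,alo,alw,amw,aos,aou,asu,blu,bmo,bms,bos,lmo,lmw,lou,low,lsw] rk=17  ker:mos,mow,osu
rk∂_2=17

rank∂_2=17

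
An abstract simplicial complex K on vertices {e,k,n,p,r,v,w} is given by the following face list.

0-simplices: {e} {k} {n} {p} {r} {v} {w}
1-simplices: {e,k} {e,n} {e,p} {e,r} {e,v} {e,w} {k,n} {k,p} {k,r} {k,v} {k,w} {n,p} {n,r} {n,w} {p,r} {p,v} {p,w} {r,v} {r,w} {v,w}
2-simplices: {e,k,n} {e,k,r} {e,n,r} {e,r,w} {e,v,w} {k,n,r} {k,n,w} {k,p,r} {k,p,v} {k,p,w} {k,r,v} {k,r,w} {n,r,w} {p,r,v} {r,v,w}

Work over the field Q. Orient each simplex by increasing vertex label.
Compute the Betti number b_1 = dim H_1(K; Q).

n_0=7 n_1=20 n_2=15  [Q]
∂1: piv[ek,en,ep,er,ev,ew] rk=6  ker:kn,kp,kr,kv,kw,np,nr,nw,pr,pv,pw,rv,rw,vw
∂2: piv[ekn,ekr,enr,erw,evw,knw,kpr,kpv,kpw,krv,krw,rvw] rk=12  ker:knr,nrw,prv
b_1=(20−6)−12=2

b_1=2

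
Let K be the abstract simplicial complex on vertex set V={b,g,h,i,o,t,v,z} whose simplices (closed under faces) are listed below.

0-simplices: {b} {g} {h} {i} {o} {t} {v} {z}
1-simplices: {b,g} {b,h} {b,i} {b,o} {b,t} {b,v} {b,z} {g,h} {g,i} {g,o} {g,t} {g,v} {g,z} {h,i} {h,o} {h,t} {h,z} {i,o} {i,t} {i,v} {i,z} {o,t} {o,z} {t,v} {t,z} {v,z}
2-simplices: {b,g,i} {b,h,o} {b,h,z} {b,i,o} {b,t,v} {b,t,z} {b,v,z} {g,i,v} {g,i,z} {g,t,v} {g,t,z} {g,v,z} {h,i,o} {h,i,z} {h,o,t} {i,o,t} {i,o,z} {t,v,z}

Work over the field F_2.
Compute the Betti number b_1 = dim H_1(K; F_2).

n_0=8 n_1=26 n_2=18  [Z2]
∂1: piv[bg,bh,bi,bo,bt,bv,bz] rk=7  ker:gh,gi,go,gt,gv,gz,hi,ho,ht,hz,io,it,iv,iz,ot,oz,tv,tz,vz
∂2: piv[bgi,bho,bhz,bio,btv,btz,bvz,giv,giz,gtv,gtz,hio,hiz,hot,iot,ioz] rk=16  ker:gvz,tvz
b_1=(26−7)−16=3

b_1=3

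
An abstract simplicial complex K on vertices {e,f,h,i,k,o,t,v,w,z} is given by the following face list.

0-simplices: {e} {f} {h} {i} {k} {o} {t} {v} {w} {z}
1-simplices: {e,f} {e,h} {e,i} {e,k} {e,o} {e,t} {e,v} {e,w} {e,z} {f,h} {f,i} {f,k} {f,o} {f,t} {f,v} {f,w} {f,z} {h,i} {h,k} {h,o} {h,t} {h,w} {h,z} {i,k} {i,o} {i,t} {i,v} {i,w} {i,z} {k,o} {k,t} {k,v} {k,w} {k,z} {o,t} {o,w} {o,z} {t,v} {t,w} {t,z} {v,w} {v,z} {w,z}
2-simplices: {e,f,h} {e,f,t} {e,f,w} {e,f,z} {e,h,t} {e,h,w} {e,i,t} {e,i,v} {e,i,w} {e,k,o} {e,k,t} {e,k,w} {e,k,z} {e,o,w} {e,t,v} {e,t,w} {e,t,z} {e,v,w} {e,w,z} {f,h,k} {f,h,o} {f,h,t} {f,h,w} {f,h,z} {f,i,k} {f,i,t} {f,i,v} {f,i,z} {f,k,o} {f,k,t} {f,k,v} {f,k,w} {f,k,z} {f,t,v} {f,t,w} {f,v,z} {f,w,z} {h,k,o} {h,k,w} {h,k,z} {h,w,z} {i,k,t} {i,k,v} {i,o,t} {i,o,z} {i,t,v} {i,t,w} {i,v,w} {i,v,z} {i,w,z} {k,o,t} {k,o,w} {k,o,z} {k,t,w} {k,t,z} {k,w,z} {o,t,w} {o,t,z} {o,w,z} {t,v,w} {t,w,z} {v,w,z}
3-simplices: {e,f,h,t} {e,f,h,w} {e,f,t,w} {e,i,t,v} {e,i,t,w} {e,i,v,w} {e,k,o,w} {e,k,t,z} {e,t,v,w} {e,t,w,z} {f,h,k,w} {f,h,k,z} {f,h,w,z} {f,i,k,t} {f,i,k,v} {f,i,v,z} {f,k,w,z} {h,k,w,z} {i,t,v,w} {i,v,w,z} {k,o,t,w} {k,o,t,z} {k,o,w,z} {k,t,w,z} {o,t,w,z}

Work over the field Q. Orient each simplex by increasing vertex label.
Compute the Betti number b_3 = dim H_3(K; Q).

n_0=10 n_1=43 n_2=62 n_3=25  [Q]
∂1: piv[ef,eh,ei,ek,eo,et,ev,ew,ez] rk=9  ker:fh,fi,fk,fo,ft,fv,fw,fz,hi,hk,ho,ht,hw,hz,ik,io,it,iv,iw,iz,ko,kt,kv,kw,kz,ot,ow,oz,tv,tw,tz,vw,vz,wz
∂2: piv[efh,eft,efw,efz,eht,ehw,eit,eiv,eiw,eko,ekt,ekw,ekz,eow,etv,etw,etz,evw,ewz,fhk,fho,fhz,fik,fit,fiv,fiz,fko,fkt,fkv,fvz,iot,ioz,kot] rk=33  ker:fht,fhw,fkw,fkz,ftv,ftw,fwz,hko,hkw,hkz,hwz,ikt,ikv,itv,itw,ivw,ivz,iwz,kow,koz,ktw,ktz,kwz,otw,otz,owz,tvw,twz,vwz
∂3: piv[efht,efhw,eftw,eitv,eitw,eivw,ekow,ektz,etvw,etwz,fhkw,fhkz,fhwz,fikt,fikv,fivz,fkwz,ivwz,kotw,kotz,kowz,ktwz] rk=22  ker:hkwz,itvw,otwz
b_3=(25−22)−0=3

b_3=3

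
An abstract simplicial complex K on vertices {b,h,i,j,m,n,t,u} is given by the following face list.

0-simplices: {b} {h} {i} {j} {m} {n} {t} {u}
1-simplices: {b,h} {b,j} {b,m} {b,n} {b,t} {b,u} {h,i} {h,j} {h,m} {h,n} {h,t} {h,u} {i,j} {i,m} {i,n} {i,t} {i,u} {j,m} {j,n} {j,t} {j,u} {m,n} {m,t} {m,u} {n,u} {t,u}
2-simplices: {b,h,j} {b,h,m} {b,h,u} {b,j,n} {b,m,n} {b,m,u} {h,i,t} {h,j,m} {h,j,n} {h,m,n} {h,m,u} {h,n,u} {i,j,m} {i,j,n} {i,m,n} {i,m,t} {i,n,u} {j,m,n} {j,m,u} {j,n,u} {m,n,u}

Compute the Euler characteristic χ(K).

n_0=8 n_1=26 n_2=21
χ=+8−26+21=3

χ(K)=3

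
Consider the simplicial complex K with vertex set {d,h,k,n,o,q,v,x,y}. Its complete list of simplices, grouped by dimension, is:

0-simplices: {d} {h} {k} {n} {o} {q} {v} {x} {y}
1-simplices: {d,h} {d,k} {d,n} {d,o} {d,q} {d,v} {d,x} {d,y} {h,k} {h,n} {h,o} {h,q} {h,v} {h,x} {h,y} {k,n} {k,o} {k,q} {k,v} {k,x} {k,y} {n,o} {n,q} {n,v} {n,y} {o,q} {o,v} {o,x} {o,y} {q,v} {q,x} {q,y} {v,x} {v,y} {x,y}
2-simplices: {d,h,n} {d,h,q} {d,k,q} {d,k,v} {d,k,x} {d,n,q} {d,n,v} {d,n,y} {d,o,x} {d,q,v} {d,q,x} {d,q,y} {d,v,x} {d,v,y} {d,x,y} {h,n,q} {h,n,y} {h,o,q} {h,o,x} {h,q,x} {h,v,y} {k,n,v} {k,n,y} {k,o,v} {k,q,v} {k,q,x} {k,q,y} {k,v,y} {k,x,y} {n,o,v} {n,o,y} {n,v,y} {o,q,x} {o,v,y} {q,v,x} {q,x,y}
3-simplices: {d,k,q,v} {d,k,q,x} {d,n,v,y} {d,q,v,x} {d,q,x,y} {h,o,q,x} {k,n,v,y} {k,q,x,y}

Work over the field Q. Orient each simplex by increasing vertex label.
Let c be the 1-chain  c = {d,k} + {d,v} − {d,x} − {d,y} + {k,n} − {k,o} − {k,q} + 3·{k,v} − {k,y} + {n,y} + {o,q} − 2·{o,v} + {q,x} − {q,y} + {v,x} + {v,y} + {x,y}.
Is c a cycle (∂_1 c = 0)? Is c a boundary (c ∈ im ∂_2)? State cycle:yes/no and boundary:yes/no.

n_0=9 n_1=35 n_2=36 n_3=8  [Q]
∂1: piv[dh,dk,dn,do,dq,dv,dx,dy] rk=8  ker:hk,hn,ho,hq,hv,hx,hy,kn,ko,kq,kv,kx,ky,no,nq,nv,ny,oq,ov,ox,oy,qv,qx,qy,vx,vy,xy
∂2: piv[dhn,dhq,dkq,dkv,dkx,dnq,dnv,dny,dox,dqv,dqx,dqy,dvx,dvy,dxy,hny,hoq,hox,hqx,hvy,knv,kny,kov,nov,noy] rk=25  ker:hnq,kqv,kqx,kqy,kvy,kxy,nvy,oqx,ovy,qvx,qxy
∂3: piv[dkqv,dkqx,dnvy,dqvx,dqxy,hoqx,knvy,kqxy] rk=8
∂1c = 0
c vs im∂2: residual ≠ 0 ⇒ not boundary

cycle:yes boundary:no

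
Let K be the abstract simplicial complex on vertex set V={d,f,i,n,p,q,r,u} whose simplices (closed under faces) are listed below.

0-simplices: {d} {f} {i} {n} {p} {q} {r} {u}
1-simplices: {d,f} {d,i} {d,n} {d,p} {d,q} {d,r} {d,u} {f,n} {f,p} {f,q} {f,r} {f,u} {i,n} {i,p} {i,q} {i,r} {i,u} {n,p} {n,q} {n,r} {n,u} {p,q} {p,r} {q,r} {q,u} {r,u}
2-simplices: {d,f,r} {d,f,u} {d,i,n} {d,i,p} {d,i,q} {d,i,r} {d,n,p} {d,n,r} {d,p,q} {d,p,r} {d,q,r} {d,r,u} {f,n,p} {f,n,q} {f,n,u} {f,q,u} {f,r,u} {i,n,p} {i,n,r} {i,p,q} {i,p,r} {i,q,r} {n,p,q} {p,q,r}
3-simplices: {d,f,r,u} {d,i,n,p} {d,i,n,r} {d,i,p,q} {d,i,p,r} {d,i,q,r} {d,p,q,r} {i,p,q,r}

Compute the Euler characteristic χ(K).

n_0=8 n_1=26 n_2=24 n_3=8
χ=+8−26+24−8=-2

χ(K)=-2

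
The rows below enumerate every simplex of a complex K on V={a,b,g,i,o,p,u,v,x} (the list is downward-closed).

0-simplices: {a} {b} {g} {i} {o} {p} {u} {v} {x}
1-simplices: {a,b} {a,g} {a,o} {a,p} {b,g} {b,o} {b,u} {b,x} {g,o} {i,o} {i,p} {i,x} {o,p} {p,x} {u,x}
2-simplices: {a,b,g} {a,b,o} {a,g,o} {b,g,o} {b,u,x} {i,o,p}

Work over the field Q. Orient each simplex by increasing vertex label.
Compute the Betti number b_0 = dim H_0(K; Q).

n_0=9 n_1=15 n_2=6  [Q]
∂1: piv[ab,ag,ao,ap,bu,bx,io] rk=7  ker:bg,bo,go,ip,ix,op,px,ux
∂2: piv[abg,abo,ago,bux,iop] rk=5  ker:bgo
b_0=(9−0)−7=2

b_0=2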